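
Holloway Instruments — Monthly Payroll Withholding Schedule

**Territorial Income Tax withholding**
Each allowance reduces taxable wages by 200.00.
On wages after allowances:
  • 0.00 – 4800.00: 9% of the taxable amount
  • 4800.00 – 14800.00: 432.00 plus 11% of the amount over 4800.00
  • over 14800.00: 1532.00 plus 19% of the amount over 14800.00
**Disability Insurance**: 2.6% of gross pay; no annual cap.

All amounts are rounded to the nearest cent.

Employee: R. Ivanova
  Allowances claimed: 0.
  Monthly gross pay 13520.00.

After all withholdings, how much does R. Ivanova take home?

11777.28

Territorial Income Tax: taxable = 13520.00
  432.00 + 11% × (13520.00 − 4800.00) = 432.00 + 11% × 8720.00 = 1391.20
Disability Insurance: 2.6% × 13520.00 = 351.52
Total withheld: 1391.20 + 351.52 = 1742.72
Net pay: 13520.00 − 1742.72 = 11777.28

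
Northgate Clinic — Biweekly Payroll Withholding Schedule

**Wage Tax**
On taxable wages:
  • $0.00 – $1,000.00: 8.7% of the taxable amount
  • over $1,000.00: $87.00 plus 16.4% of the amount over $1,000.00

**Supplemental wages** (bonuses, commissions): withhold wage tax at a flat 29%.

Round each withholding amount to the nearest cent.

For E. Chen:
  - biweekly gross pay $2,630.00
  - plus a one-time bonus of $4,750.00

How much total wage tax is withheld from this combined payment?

$1,731.82

Wage Tax: taxable = $2,630.00
  $87.00 + 16.4% × ($2,630.00 − $1,000.00) = $87.00 + 16.4% × $1,630.00 = $354.32
Supplemental (29% flat on bonus): 29% × $4,750.00 = $1,377.50
Total wage tax: $354.32 + $1,377.50 = $1,731.82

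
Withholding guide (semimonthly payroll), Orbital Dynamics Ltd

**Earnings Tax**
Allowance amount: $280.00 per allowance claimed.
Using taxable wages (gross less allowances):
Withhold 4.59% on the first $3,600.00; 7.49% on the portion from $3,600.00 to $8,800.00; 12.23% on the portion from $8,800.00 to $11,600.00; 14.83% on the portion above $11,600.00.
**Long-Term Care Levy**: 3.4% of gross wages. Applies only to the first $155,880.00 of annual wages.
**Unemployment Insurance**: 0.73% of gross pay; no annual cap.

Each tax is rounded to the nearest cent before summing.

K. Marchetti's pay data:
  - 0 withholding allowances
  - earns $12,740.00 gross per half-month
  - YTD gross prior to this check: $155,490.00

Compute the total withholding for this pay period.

Earnings Tax: taxable = $12,740.00
  $897.16 + 14.83% × ($12,740.00 − $11,600.00) = $897.16 + 14.83% × $1,140.00 = $1,066.22
Long-Term Care Levy: cap $155,880.00 − YTD $155,490.00 = $390.00 subject; 3.4% × $390.00 = $13.26
Unemployment Insurance: 0.73% × $12,740.00 = $93.00
Total: $1,066.22 + $13.26 + $93.00 = $1,172.48

$1,172.48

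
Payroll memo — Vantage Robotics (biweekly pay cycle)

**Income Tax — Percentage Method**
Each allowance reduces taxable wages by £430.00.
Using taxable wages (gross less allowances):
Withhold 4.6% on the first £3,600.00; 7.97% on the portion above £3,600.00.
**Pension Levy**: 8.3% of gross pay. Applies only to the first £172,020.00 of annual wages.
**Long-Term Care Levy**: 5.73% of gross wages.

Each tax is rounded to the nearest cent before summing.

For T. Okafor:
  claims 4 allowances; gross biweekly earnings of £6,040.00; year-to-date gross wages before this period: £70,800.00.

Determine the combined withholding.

Income Tax: taxable = £6,040.00 − 4×£430.00 = £4,320.00
  £165.60 + 7.97% × (£4,320.00 − £3,600.00) = £165.60 + 7.97% × £720.00 = £222.98
Pension Levy: 8.3% × £6,040.00 = £501.32
Long-Term Care Levy: 5.73% × £6,040.00 = £346.09
Total: £222.98 + £501.32 + £346.09 = £1,070.39

£1,070.39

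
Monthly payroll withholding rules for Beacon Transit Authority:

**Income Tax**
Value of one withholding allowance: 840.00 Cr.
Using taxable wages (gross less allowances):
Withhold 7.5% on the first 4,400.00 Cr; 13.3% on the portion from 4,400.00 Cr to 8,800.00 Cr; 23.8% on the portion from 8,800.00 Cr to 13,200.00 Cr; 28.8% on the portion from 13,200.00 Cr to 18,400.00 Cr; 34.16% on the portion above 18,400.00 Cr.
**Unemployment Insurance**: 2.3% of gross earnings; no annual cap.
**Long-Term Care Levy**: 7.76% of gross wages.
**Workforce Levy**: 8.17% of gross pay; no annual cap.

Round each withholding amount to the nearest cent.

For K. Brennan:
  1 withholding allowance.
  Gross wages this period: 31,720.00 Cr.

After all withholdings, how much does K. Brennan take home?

Income Tax: taxable = 31,720.00 Cr − 1×840.00 Cr = 30,880.00 Cr
  3,460.00 Cr + 34.16% × (30,880.00 Cr − 18,400.00 Cr) = 3,460.00 Cr + 34.16% × 12,480.00 Cr = 7,723.17 Cr
Unemployment Insurance: 2.3% × 31,720.00 Cr = 729.56 Cr
Long-Term Care Levy: 7.76% × 31,720.00 Cr = 2,461.47 Cr
Workforce Levy: 8.17% × 31,720.00 Cr = 2,591.52 Cr
Total withheld: 7,723.17 Cr + 729.56 Cr + 2,461.47 Cr + 2,591.52 Cr = 13,505.72 Cr
Net pay: 31,720.00 Cr − 13,505.72 Cr = 18,214.28 Cr

18,214.28 Cr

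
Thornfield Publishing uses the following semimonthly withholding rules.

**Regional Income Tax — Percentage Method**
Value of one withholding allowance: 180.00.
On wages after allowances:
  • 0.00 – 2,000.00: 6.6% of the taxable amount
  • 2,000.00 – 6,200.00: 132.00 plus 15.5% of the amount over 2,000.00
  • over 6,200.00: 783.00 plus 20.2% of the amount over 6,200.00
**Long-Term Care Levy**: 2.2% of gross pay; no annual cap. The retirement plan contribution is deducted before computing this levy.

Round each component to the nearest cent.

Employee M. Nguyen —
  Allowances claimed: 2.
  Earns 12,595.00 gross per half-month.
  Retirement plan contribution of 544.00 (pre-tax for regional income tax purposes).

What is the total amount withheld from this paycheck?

Regional Income Tax: taxable = 12,595.00 − 544.00 − 2×180.00 = 11,691.00
  783.00 + 20.2% × (11,691.00 − 6,200.00) = 783.00 + 20.2% × 5,491.00 = 1,892.18
Long-Term Care Levy: 2.2% × 12,051.00 = 265.12
Total: 1,892.18 + 265.12 = 2,157.30

2,157.30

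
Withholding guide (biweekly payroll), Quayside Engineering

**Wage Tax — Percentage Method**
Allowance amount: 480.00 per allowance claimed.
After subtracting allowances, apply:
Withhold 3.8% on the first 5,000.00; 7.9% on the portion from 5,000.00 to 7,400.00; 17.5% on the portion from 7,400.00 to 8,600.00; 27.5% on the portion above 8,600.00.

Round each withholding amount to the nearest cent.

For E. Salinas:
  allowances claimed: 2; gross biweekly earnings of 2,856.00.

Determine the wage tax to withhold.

72.05

Wage Tax: taxable = 2,856.00 − 2×480.00 = 1,896.00
  3.8% × 1,896.00 = 72.05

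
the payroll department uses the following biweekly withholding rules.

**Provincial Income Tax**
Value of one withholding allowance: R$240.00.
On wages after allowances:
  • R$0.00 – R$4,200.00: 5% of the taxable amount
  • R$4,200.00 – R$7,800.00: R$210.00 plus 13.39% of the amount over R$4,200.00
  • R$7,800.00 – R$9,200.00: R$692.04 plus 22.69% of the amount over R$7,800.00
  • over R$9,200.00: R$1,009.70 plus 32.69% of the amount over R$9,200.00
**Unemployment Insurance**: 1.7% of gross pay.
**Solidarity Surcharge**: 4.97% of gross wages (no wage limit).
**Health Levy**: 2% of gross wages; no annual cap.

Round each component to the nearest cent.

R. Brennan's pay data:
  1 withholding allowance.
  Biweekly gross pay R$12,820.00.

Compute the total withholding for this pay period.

R$3,226.11

Provincial Income Tax: taxable = R$12,820.00 − 1×R$240.00 = R$12,580.00
  R$1,009.70 + 32.69% × (R$12,580.00 − R$9,200.00) = R$1,009.70 + 32.69% × R$3,380.00 = R$2,114.62
Unemployment Insurance: 1.7% × R$12,820.00 = R$217.94
Solidarity Surcharge: 4.97% × R$12,820.00 = R$637.15
Health Levy: 2% × R$12,820.00 = R$256.40
Total: R$2,114.62 + R$217.94 + R$637.15 + R$256.40 = R$3,226.11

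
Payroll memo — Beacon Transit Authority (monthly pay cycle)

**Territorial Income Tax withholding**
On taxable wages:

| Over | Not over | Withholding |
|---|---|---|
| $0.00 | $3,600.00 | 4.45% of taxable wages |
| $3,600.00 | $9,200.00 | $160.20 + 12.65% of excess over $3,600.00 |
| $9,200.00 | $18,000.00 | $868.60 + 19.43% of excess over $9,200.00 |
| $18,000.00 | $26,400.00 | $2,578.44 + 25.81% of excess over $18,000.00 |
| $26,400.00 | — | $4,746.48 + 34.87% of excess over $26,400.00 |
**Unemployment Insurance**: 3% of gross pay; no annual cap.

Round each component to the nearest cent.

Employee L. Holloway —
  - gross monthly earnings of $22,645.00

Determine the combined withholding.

Territorial Income Tax: taxable = $22,645.00
  $2,578.44 + 25.81% × ($22,645.00 − $18,000.00) = $2,578.44 + 25.81% × $4,645.00 = $3,777.31
Unemployment Insurance: 3% × $22,645.00 = $679.35
Total: $3,777.31 + $679.35 = $4,456.66

$4,456.66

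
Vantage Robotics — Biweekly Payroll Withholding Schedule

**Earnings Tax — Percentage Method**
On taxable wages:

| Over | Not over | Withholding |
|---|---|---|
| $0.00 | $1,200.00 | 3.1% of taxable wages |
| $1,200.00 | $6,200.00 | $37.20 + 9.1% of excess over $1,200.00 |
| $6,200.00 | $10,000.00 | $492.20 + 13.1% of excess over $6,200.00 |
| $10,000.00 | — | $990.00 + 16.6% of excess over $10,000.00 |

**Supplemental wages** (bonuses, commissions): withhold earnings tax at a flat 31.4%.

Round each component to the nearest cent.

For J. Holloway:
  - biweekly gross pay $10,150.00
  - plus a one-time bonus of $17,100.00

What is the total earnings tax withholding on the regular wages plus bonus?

$6,384.30

Earnings Tax: taxable = $10,150.00
  $990.00 + 16.6% × ($10,150.00 − $10,000.00) = $990.00 + 16.6% × $150.00 = $1,014.90
Supplemental (31.4% flat on bonus): 31.4% × $17,100.00 = $5,369.40
Total earnings tax: $1,014.90 + $5,369.40 = $6,384.30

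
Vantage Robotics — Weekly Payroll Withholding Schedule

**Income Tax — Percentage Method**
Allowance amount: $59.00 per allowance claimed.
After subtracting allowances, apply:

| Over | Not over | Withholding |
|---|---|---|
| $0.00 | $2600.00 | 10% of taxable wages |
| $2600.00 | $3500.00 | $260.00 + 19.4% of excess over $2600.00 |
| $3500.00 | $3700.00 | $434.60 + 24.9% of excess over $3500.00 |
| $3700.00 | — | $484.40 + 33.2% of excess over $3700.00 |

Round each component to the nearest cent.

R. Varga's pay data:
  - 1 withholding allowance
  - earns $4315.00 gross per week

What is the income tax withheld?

$668.99

Income Tax: taxable = $4315.00 − 1×$59.00 = $4256.00
  $484.40 + 33.2% × ($4256.00 − $3700.00) = $484.40 + 33.2% × $556.00 = $668.99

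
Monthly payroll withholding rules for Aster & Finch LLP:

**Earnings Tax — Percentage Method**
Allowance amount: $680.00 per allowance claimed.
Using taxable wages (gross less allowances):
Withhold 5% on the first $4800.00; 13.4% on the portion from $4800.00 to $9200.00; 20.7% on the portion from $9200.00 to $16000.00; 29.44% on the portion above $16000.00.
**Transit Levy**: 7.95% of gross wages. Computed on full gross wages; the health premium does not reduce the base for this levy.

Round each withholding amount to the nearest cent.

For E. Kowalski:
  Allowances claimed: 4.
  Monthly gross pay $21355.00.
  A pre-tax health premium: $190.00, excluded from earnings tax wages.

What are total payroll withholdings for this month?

Earnings Tax: taxable = $21355.00 − $190.00 − 4×$680.00 = $18445.00
  $2237.20 + 29.44% × ($18445.00 − $16000.00) = $2237.20 + 29.44% × $2445.00 = $2957.01
Transit Levy: 7.95% × $21355.00 = $1697.72
Total: $2957.01 + $1697.72 = $4654.73

$4654.73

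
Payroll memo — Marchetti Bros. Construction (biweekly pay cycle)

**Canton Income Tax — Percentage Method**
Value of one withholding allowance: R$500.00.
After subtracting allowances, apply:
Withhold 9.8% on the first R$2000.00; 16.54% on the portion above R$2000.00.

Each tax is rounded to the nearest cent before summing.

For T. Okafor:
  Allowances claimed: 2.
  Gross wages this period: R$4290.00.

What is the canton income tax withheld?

R$409.37

Canton Income Tax: taxable = R$4290.00 − 2×R$500.00 = R$3290.00
  R$196.00 + 16.54% × (R$3290.00 − R$2000.00) = R$196.00 + 16.54% × R$1290.00 = R$409.37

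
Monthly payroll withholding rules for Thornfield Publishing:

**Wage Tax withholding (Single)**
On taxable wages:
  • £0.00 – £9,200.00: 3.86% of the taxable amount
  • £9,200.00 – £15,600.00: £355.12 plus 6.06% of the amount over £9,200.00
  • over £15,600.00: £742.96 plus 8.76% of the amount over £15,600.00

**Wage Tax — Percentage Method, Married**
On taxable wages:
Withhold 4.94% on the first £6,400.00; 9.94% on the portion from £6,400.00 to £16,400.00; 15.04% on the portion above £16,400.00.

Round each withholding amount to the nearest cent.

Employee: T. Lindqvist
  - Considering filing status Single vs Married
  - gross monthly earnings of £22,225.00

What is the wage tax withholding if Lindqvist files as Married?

Wage Tax (Married): taxable = £22,225.00
  £1,310.16 + 15.04% × (£22,225.00 − £16,400.00) = £1,310.16 + 15.04% × £5,825.00 = £2,186.24

£2,186.24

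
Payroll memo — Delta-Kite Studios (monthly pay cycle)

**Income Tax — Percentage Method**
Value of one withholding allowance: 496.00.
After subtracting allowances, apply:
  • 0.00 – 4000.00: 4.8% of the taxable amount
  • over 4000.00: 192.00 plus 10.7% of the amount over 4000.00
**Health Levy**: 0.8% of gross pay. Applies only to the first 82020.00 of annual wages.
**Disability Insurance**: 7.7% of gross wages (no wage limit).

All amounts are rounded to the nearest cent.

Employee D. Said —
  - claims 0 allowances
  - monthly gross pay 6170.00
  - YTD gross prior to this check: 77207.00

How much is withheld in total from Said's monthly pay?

Income Tax: taxable = 6170.00
  192.00 + 10.7% × (6170.00 − 4000.00) = 192.00 + 10.7% × 2170.00 = 424.19
Health Levy: cap 82020.00 − YTD 77207.00 = 4813.00 subject; 0.8% × 4813.00 = 38.50
Disability Insurance: 7.7% × 6170.00 = 475.09
Total: 424.19 + 38.50 + 475.09 = 937.78

937.78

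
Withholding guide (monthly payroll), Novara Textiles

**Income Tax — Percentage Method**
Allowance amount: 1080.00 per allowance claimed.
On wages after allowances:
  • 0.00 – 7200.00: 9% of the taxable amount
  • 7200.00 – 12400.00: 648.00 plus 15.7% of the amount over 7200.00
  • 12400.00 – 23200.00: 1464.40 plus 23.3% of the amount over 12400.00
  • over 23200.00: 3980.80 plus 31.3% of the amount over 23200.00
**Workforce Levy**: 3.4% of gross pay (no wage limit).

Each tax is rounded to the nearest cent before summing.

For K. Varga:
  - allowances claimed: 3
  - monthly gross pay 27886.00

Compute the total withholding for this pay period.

5381.52

Income Tax: taxable = 27886.00 − 3×1080.00 = 24646.00
  3980.80 + 31.3% × (24646.00 − 23200.00) = 3980.80 + 31.3% × 1446.00 = 4433.40
Workforce Levy: 3.4% × 27886.00 = 948.12
Total: 4433.40 + 948.12 = 5381.52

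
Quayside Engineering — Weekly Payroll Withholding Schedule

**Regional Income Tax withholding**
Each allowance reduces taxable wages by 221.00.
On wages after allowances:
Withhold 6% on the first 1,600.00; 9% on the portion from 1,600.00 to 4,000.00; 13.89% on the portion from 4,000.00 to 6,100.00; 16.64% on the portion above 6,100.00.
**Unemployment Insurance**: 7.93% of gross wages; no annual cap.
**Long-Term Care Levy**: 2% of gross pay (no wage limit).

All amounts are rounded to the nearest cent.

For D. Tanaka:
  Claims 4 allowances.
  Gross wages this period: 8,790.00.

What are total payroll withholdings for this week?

Regional Income Tax: taxable = 8,790.00 − 4×221.00 = 7,906.00
  603.69 + 16.64% × (7,906.00 − 6,100.00) = 603.69 + 16.64% × 1,806.00 = 904.21
Unemployment Insurance: 7.93% × 8,790.00 = 697.05
Long-Term Care Levy: 2% × 8,790.00 = 175.80
Total: 904.21 + 697.05 + 175.80 = 1,777.06

1,777.06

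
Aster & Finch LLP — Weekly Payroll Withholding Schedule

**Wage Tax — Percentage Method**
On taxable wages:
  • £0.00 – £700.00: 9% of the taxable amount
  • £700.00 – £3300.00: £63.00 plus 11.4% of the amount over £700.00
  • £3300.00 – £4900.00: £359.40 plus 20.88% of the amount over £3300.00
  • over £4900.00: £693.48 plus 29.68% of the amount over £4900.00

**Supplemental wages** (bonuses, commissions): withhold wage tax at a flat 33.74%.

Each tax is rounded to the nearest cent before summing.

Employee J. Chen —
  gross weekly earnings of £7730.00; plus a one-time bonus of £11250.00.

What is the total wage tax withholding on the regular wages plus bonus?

£5329.17

Wage Tax: taxable = £7730.00
  £693.48 + 29.68% × (£7730.00 − £4900.00) = £693.48 + 29.68% × £2830.00 = £1533.42
Supplemental (33.74% flat on bonus): 33.74% × £11250.00 = £3795.75
Total wage tax: £1533.42 + £3795.75 = £5329.17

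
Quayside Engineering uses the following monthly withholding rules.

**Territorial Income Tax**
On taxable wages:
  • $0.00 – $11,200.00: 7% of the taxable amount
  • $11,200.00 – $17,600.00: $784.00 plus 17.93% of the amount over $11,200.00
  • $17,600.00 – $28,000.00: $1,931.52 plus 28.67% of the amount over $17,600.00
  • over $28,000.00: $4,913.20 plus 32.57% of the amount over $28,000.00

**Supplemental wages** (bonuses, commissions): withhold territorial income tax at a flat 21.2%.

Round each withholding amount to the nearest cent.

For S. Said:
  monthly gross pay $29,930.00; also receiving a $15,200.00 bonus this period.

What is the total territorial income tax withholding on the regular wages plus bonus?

$8,764.20

Territorial Income Tax: taxable = $29,930.00
  $4,913.20 + 32.57% × ($29,930.00 − $28,000.00) = $4,913.20 + 32.57% × $1,930.00 = $5,541.80
Supplemental (21.2% flat on bonus): 21.2% × $15,200.00 = $3,222.40
Total territorial income tax: $5,541.80 + $3,222.40 = $8,764.20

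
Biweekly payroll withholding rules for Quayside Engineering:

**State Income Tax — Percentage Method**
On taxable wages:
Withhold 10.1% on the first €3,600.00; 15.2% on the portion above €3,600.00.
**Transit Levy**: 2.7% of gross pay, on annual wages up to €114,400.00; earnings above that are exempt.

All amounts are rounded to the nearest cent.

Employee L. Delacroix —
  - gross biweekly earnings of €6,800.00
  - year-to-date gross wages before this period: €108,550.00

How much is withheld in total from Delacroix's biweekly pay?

State Income Tax: taxable = €6,800.00
  €363.60 + 15.2% × (€6,800.00 − €3,600.00) = €363.60 + 15.2% × €3,200.00 = €850.00
Transit Levy: cap €114,400.00 − YTD €108,550.00 = €5,850.00 subject; 2.7% × €5,850.00 = €157.95
Total: €850.00 + €157.95 = €1,007.95

€1,007.95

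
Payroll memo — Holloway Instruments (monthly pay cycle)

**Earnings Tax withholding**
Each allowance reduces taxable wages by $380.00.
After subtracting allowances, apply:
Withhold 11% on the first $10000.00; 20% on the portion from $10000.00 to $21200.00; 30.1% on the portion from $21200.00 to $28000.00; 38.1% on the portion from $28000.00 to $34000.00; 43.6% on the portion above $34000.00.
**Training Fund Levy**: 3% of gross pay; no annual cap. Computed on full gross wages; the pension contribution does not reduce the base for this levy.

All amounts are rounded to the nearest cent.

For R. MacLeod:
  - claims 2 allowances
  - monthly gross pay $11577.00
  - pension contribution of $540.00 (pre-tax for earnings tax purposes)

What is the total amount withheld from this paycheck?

$1502.71

Earnings Tax: taxable = $11577.00 − $540.00 − 2×$380.00 = $10277.00
  $1100.00 + 20% × ($10277.00 − $10000.00) = $1100.00 + 20% × $277.00 = $1155.40
Training Fund Levy: 3% × $11577.00 = $347.31
Total: $1155.40 + $347.31 = $1502.71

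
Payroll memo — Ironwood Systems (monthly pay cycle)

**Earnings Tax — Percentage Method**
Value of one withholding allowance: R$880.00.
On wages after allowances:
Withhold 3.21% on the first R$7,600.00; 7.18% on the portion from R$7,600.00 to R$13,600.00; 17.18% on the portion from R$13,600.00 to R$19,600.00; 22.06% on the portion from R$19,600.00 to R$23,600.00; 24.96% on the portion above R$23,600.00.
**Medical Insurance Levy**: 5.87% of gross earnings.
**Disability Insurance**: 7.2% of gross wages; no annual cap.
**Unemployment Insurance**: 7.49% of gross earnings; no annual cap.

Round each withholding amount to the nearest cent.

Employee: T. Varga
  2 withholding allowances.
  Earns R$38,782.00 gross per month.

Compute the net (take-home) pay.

R$24,870.34

Earnings Tax: taxable = R$38,782.00 − 2×R$880.00 = R$37,022.00
  R$2,587.96 + 24.96% × (R$37,022.00 − R$23,600.00) = R$2,587.96 + 24.96% × R$13,422.00 = R$5,938.09
Medical Insurance Levy: 5.87% × R$38,782.00 = R$2,276.50
Disability Insurance: 7.2% × R$38,782.00 = R$2,792.30
Unemployment Insurance: 7.49% × R$38,782.00 = R$2,904.77
Total withheld: R$5,938.09 + R$2,276.50 + R$2,792.30 + R$2,904.77 = R$13,911.66
Net pay: R$38,782.00 − R$13,911.66 = R$24,870.34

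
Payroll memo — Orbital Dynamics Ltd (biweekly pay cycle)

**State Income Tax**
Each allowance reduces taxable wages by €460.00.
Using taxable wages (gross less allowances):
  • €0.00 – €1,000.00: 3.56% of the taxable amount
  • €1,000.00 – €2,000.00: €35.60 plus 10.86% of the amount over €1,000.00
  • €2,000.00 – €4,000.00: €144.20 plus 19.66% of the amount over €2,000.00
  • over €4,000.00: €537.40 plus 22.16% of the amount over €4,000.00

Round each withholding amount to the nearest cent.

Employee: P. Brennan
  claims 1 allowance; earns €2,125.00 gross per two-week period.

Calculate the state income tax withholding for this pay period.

State Income Tax: taxable = €2,125.00 − 1×€460.00 = €1,665.00
  €35.60 + 10.86% × (€1,665.00 − €1,000.00) = €35.60 + 10.86% × €665.00 = €107.82

€107.82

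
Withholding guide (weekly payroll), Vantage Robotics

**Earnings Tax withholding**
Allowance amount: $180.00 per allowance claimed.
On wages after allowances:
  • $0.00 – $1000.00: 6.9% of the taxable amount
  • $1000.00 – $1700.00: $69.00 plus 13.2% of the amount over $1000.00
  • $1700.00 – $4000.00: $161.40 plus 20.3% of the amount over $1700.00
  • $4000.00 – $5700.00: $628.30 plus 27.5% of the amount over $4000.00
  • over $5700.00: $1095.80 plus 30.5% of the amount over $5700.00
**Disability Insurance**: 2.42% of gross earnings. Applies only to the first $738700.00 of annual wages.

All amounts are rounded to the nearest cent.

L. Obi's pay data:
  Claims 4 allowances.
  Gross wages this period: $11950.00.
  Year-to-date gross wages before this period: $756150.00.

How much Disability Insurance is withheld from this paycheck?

Disability Insurance: YTD $756150.00 ≥ cap $738700.00 → $0.00

$0.00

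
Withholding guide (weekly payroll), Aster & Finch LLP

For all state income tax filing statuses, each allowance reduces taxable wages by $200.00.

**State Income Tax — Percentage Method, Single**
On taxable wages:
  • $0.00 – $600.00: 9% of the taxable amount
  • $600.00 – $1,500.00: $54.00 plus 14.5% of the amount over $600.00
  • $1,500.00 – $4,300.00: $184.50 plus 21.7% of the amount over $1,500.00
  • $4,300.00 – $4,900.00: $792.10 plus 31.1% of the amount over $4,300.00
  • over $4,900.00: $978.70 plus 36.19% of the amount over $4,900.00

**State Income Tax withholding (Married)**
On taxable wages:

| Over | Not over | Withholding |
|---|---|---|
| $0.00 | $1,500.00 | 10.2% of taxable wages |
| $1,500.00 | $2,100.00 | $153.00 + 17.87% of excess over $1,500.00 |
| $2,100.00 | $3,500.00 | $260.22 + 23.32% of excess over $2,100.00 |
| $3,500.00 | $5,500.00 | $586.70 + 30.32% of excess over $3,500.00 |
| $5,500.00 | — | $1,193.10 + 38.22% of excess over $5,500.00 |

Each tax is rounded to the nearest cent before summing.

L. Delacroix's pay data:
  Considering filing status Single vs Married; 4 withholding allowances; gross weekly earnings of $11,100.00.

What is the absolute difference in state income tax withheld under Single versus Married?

$94.70

State Income Tax (Single): taxable = $11,100.00 − 4×$200.00 = $10,300.00
  $978.70 + 36.19% × ($10,300.00 − $4,900.00) = $978.70 + 36.19% × $5,400.00 = $2,932.96
State Income Tax (Married): taxable = $11,100.00 − 4×$200.00 = $10,300.00
  $1,193.10 + 38.22% × ($10,300.00 − $5,500.00) = $1,193.10 + 38.22% × $4,800.00 = $3,027.66
Difference: |$2,932.96 − $3,027.66| = $94.70 (higher under Married)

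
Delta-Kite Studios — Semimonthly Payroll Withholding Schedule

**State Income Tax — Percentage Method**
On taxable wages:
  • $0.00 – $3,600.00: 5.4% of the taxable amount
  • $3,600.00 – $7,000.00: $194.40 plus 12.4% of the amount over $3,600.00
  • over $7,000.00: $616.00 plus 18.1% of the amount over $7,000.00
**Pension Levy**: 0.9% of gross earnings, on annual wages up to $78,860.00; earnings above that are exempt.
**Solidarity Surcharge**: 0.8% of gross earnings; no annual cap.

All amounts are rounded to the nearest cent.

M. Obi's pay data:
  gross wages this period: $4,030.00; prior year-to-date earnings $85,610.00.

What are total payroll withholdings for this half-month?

State Income Tax: taxable = $4,030.00
  $194.40 + 12.4% × ($4,030.00 − $3,600.00) = $194.40 + 12.4% × $430.00 = $247.72
Pension Levy: YTD $85,610.00 ≥ cap $78,860.00 → $0.00
Solidarity Surcharge: 0.8% × $4,030.00 = $32.24
Total: $247.72 + $0.00 + $32.24 = $279.96

$279.96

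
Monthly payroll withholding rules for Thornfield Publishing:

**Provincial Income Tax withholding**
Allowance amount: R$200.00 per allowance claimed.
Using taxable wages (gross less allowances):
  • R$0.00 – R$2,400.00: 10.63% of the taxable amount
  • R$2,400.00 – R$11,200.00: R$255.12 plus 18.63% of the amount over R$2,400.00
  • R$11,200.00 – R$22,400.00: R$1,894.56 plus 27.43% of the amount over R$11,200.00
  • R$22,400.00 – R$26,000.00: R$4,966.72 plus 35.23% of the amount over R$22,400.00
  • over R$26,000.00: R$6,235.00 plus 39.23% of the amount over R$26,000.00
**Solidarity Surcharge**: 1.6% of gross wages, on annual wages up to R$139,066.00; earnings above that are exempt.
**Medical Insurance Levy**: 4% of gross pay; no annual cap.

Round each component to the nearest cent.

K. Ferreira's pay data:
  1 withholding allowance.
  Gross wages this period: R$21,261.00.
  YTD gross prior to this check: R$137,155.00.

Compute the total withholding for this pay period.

R$5,480.45

Provincial Income Tax: taxable = R$21,261.00 − 1×R$200.00 = R$21,061.00
  R$1,894.56 + 27.43% × (R$21,061.00 − R$11,200.00) = R$1,894.56 + 27.43% × R$9,861.00 = R$4,599.43
Solidarity Surcharge: cap R$139,066.00 − YTD R$137,155.00 = R$1,911.00 subject; 1.6% × R$1,911.00 = R$30.58
Medical Insurance Levy: 4% × R$21,261.00 = R$850.44
Total: R$4,599.43 + R$30.58 + R$850.44 = R$5,480.45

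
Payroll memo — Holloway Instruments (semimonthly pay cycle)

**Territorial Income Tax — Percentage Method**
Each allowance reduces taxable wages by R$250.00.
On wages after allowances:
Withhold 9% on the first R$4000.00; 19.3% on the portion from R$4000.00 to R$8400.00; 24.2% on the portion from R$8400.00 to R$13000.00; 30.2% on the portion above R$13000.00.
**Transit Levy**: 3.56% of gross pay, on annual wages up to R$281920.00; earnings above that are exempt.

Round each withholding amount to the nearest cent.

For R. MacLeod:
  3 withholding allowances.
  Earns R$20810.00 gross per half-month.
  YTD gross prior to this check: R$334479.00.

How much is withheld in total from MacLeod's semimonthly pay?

Territorial Income Tax: taxable = R$20810.00 − 3×R$250.00 = R$20060.00
  R$2322.40 + 30.2% × (R$20060.00 − R$13000.00) = R$2322.40 + 30.2% × R$7060.00 = R$4454.52
Transit Levy: YTD R$334479.00 ≥ cap R$281920.00 → R$0.00
Total: R$4454.52 + R$0.00 = R$4454.52

R$4454.52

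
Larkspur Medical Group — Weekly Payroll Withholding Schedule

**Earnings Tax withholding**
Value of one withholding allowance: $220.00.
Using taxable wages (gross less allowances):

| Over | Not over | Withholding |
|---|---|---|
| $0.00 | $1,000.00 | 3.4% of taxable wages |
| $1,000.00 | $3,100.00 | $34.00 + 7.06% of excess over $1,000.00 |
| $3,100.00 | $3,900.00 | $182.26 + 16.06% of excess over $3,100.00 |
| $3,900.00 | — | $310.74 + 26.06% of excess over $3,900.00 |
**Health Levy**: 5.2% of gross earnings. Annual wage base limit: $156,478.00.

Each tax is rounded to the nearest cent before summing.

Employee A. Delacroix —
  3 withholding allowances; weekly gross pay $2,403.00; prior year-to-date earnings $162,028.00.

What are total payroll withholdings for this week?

Earnings Tax: taxable = $2,403.00 − 3×$220.00 = $1,743.00
  $34.00 + 7.06% × ($1,743.00 − $1,000.00) = $34.00 + 7.06% × $743.00 = $86.46
Health Levy: YTD $162,028.00 ≥ cap $156,478.00 → $0.00
Total: $86.46 + $0.00 = $86.46

$86.46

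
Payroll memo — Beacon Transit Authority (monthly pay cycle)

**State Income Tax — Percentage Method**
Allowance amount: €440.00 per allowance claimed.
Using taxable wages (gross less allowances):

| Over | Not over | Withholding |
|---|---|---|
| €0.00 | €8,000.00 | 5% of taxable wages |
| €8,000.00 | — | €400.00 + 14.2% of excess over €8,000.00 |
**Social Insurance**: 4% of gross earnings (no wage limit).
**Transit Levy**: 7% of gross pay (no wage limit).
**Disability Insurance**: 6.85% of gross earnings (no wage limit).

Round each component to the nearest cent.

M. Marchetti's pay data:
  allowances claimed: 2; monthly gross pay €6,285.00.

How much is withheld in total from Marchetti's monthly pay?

State Income Tax: taxable = €6,285.00 − 2×€440.00 = €5,405.00
  5% × €5,405.00 = €270.25
Social Insurance: 4% × €6,285.00 = €251.40
Transit Levy: 7% × €6,285.00 = €439.95
Disability Insurance: 6.85% × €6,285.00 = €430.52
Total: €270.25 + €251.40 + €439.95 + €430.52 = €1,392.12

€1,392.12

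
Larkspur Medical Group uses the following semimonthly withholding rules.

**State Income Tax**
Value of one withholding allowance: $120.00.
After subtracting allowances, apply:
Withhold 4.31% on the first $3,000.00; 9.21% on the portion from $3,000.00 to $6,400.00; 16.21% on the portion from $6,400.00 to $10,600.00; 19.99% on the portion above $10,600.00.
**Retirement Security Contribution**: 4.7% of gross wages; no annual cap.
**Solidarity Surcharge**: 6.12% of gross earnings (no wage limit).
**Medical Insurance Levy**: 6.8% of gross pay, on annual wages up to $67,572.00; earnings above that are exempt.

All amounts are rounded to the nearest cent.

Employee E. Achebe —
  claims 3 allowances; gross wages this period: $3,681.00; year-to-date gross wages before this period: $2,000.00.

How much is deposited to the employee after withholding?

State Income Tax: taxable = $3,681.00 − 3×$120.00 = $3,321.00
  $129.30 + 9.21% × ($3,321.00 − $3,000.00) = $129.30 + 9.21% × $321.00 = $158.86
Retirement Security Contribution: 4.7% × $3,681.00 = $173.01
Solidarity Surcharge: 6.12% × $3,681.00 = $225.28
Medical Insurance Levy: 6.8% × $3,681.00 = $250.31
Total withheld: $158.86 + $173.01 + $225.28 + $250.31 = $807.46
Net pay: $3,681.00 − $807.46 = $2,873.54

$2,873.54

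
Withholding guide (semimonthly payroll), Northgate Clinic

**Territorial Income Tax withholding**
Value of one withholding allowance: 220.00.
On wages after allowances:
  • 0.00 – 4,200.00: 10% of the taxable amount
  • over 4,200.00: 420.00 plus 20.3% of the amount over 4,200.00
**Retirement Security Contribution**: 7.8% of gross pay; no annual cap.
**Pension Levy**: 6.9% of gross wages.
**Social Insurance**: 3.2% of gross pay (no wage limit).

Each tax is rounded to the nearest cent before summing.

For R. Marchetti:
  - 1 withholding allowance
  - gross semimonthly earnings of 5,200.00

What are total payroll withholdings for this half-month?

1,509.14

Territorial Income Tax: taxable = 5,200.00 − 1×220.00 = 4,980.00
  420.00 + 20.3% × (4,980.00 − 4,200.00) = 420.00 + 20.3% × 780.00 = 578.34
Retirement Security Contribution: 7.8% × 5,200.00 = 405.60
Pension Levy: 6.9% × 5,200.00 = 358.80
Social Insurance: 3.2% × 5,200.00 = 166.40
Total: 578.34 + 405.60 + 358.80 + 166.40 = 1,509.14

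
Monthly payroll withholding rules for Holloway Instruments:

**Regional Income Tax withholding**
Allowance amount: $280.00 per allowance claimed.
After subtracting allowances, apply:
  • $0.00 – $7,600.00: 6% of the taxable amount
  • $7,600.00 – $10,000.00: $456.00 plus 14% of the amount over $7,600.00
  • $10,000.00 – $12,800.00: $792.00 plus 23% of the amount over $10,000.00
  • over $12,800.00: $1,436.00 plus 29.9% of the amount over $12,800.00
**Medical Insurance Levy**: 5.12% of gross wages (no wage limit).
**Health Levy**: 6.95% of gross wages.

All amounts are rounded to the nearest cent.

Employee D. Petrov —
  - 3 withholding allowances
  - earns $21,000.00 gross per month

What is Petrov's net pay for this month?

Regional Income Tax: taxable = $21,000.00 − 3×$280.00 = $20,160.00
  $1,436.00 + 29.9% × ($20,160.00 − $12,800.00) = $1,436.00 + 29.9% × $7,360.00 = $3,636.64
Medical Insurance Levy: 5.12% × $21,000.00 = $1,075.20
Health Levy: 6.95% × $21,000.00 = $1,459.50
Total withheld: $3,636.64 + $1,075.20 + $1,459.50 = $6,171.34
Net pay: $21,000.00 − $6,171.34 = $14,828.66

$14,828.66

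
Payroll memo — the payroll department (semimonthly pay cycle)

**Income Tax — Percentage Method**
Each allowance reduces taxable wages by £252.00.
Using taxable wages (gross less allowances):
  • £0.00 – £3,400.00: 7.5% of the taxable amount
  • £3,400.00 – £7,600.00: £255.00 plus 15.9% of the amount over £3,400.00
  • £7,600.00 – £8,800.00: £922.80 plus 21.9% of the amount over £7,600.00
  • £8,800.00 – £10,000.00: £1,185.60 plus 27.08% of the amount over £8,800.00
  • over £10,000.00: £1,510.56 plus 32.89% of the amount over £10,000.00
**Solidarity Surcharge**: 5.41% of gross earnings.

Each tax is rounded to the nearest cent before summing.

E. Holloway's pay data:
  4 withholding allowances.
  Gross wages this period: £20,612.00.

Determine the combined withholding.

£5,784.43

Income Tax: taxable = £20,612.00 − 4×£252.00 = £19,604.00
  £1,510.56 + 32.89% × (£19,604.00 − £10,000.00) = £1,510.56 + 32.89% × £9,604.00 = £4,669.32
Solidarity Surcharge: 5.41% × £20,612.00 = £1,115.11
Total: £4,669.32 + £1,115.11 = £5,784.43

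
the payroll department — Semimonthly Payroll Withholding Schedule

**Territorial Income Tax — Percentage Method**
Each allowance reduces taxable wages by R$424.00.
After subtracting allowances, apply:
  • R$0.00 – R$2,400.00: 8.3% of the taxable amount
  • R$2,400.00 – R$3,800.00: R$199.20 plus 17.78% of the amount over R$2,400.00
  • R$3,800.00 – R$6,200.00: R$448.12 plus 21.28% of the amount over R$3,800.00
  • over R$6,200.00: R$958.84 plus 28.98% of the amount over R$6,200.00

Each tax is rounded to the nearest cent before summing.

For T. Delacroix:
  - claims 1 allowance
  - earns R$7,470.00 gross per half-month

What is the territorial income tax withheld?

R$1,204.01

Territorial Income Tax: taxable = R$7,470.00 − 1×R$424.00 = R$7,046.00
  R$958.84 + 28.98% × (R$7,046.00 − R$6,200.00) = R$958.84 + 28.98% × R$846.00 = R$1,204.01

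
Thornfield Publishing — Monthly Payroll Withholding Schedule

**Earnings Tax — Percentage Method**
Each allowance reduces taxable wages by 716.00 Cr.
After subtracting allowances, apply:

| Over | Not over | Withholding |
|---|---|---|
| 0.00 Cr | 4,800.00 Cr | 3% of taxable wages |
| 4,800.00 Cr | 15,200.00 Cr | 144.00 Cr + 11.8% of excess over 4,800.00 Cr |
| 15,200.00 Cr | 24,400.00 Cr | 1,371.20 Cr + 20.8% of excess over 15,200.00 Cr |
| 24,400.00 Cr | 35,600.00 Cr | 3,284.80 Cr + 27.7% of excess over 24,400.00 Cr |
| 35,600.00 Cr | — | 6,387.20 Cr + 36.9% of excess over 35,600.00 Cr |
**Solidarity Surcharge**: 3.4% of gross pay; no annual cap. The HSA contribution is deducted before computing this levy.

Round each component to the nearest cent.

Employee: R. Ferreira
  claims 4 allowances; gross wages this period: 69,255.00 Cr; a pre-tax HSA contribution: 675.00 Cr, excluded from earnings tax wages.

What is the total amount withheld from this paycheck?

Earnings Tax: taxable = 69,255.00 Cr − 675.00 Cr − 4×716.00 Cr = 65,716.00 Cr
  6,387.20 Cr + 36.9% × (65,716.00 Cr − 35,600.00 Cr) = 6,387.20 Cr + 36.9% × 30,116.00 Cr = 17,500.00 Cr
Solidarity Surcharge: 3.4% × 68,580.00 Cr = 2,331.72 Cr
Total: 17,500.00 Cr + 2,331.72 Cr = 19,831.72 Cr

19,831.72 Cr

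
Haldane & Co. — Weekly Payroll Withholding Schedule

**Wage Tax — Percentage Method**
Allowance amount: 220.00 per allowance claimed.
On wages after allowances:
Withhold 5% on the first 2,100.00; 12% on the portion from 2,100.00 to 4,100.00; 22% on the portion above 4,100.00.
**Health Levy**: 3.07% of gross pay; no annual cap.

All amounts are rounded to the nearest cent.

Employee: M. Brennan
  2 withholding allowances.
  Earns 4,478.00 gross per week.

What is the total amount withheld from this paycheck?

Wage Tax: taxable = 4,478.00 − 2×220.00 = 4,038.00
  105.00 + 12% × (4,038.00 − 2,100.00) = 105.00 + 12% × 1,938.00 = 337.56
Health Levy: 3.07% × 4,478.00 = 137.47
Total: 337.56 + 137.47 = 475.03

475.03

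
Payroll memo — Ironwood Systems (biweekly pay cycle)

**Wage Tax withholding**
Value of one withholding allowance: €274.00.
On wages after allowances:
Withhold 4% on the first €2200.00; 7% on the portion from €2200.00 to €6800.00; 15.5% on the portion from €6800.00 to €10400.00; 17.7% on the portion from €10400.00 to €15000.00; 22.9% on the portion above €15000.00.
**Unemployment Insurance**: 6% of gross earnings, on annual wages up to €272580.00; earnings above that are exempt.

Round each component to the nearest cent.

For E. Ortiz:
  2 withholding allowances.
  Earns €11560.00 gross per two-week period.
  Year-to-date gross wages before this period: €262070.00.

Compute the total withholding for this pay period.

Wage Tax: taxable = €11560.00 − 2×€274.00 = €11012.00
  €968.00 + 17.7% × (€11012.00 − €10400.00) = €968.00 + 17.7% × €612.00 = €1076.32
Unemployment Insurance: cap €272580.00 − YTD €262070.00 = €10510.00 subject; 6% × €10510.00 = €630.60
Total: €1076.32 + €630.60 = €1706.92

€1706.92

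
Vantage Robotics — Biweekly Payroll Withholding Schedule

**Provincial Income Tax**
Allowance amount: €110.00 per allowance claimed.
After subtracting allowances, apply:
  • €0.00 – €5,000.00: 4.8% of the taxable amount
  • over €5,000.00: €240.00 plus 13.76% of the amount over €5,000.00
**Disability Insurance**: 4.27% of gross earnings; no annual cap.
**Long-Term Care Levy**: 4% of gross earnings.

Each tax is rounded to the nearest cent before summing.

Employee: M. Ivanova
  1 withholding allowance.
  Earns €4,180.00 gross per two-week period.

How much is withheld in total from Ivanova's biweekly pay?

€541.05

Provincial Income Tax: taxable = €4,180.00 − 1×€110.00 = €4,070.00
  4.8% × €4,070.00 = €195.36
Disability Insurance: 4.27% × €4,180.00 = €178.49
Long-Term Care Levy: 4% × €4,180.00 = €167.20
Total: €195.36 + €178.49 + €167.20 = €541.05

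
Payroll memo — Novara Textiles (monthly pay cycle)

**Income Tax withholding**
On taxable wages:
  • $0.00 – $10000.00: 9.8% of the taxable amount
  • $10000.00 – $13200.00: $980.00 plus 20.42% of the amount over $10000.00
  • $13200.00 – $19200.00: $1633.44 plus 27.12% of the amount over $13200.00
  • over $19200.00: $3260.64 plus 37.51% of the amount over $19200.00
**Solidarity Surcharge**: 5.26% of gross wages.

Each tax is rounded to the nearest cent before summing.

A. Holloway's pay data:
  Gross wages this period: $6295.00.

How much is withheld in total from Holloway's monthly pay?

Income Tax: taxable = $6295.00
  9.8% × $6295.00 = $616.91
Solidarity Surcharge: 5.26% × $6295.00 = $331.12
Total: $616.91 + $331.12 = $948.03

$948.03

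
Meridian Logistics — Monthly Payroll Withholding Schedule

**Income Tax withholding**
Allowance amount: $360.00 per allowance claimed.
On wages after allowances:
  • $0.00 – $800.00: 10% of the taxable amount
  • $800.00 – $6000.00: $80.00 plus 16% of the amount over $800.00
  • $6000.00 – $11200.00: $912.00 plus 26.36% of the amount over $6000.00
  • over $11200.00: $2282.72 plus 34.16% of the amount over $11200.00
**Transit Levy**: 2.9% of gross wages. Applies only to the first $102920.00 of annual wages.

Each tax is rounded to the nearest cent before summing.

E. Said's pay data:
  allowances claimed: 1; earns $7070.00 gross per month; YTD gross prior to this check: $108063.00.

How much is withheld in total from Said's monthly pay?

Income Tax: taxable = $7070.00 − 1×$360.00 = $6710.00
  $912.00 + 26.36% × ($6710.00 − $6000.00) = $912.00 + 26.36% × $710.00 = $1099.16
Transit Levy: YTD $108063.00 ≥ cap $102920.00 → $0.00
Total: $1099.16 + $0.00 = $1099.16

$1099.16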